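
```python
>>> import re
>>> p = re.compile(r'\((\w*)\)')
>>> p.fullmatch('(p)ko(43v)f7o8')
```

None

For `fullmatch`, every character of the input must be accounted for by the pattern.
Here the string isn't matched end-to-end, so the call returns None.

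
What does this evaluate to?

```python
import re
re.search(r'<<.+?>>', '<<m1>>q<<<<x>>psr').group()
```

The match spans [0:6] → '<<m1>>'.

'<<m1>>'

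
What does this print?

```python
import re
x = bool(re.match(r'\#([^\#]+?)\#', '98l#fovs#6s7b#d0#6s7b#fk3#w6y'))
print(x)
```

False

`match` is anchored at position 0; if the pattern doesn't fit there, it returns None.
Here the string doesn't start with a match, so the call returns None, and `bool(None)` is False.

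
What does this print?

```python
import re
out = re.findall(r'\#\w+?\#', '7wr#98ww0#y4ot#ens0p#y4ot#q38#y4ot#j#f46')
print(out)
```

Since nothing is captured, `findall` lists the 4 matched substrings directly.

['#98ww0#', '#ens0p#', '#q38#', '#j#']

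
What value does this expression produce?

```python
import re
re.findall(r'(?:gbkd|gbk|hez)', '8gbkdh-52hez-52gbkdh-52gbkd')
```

['gbkd', 'hez', 'gbkd', 'gbkd']

`|` is ordered: at each position the engine commits to the first alternative that works.
Walking the string: at [1:5] → 'gbkd'; at [9:12] → 'hez'; at [15:19] → 'gbkd'; at [23:27] → 'gbkd'.
Since nothing is captured, `findall` lists the 4 matched substrings directly.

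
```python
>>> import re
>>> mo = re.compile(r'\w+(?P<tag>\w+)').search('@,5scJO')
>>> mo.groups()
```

('O',)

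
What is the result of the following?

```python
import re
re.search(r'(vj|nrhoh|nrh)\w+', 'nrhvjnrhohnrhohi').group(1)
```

'nrh'

`search` walks the string left to right and returns the first match it finds.
The match spans [0:16] → 'nrhvjnrhohnrhohi'.
Captured: group 1 = 'nrh'.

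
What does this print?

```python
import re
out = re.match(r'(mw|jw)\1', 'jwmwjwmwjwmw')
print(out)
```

None

`\1` has to match the exact text group 1 already captured.
With `match`, the pattern is implicitly anchored at the beginning.
Here the pattern fails at index 0, so the call returns None.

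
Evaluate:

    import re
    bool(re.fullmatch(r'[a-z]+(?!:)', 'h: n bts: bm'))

Because the assertion is negative and zero-width, positions next to the forbidden text are skipped.
`fullmatch` succeeds only if the pattern covers the string from start to end.
Here the string isn't matched end-to-end, so the call returns None, and `bool(None)` is False.

False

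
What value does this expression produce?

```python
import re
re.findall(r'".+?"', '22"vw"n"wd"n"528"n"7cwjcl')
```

Lazy quantifiers expand one character at a time until the remainder of the pattern can match.
Walking the string: at [2:6] → '"vw"'; at [7:11] → '"wd"'; at [12:17] → '"528"'.
Since nothing is captured, `findall` lists the 3 matched substrings directly.

['"vw"', '"wd"', '"528"']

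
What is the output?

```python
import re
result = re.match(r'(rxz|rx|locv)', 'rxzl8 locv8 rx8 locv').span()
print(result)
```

(0, 3)

The regex engine tests alternatives in the order written; an earlier branch that matches wins even if a later one would match more.
`re.match` only tries the pattern at the start of the string.
The match spans [0:3] → 'rxz'.
Captured: group 1 = 'rxz'.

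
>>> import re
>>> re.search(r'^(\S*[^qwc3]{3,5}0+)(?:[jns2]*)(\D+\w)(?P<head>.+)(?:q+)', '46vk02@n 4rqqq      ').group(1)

'46vk0'

Pattern: anchored at the start of the string; then zero or more of a non-whitespace character, then 3 to 5 of any character except [qwc3], then one or more of a literal '0' (captured); then zero or more of one of [jns2] (non-capturing group); then one or more of a non-digit, then a word character (captured); then one or more of any character (captured as 'head'); then one or more of a literal 'q' (non-capturing group).
`re.search` scans for the first position where the pattern succeeds.
The match spans [0:14] → '46vk02@n 4rqqq'.
Captured: group 1 = '46vk0', group 2 = '@n 4', group 3 = 'rqq'.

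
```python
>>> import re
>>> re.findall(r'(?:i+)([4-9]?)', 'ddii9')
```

['9']

Pattern: one or more of a literal 'i' (non-capturing group); then optionally a character in [4-9] (captured).
Matches: at [2:5] match 'ii9', group 1 = '9'.
One capturing group, so `findall` returns just the captured substring from the one match — 1 in all.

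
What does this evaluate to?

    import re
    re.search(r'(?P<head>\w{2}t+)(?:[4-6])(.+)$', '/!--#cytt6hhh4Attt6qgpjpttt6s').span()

(5, 29)

Pattern: exactly 2 of a word character, then one or more of the literal 't' (captured as 'head'); then a character in [4-6] (non-capturing group); then one or more of any character (captured); then anchored at the end.
The match spans [5:29] → 'cytt6hhh4Attt6qgpjpttt6s'.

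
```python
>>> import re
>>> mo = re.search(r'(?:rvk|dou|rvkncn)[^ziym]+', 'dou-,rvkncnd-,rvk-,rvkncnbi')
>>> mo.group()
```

'dou-,rvkncnd-,rvk-,rvkncnb'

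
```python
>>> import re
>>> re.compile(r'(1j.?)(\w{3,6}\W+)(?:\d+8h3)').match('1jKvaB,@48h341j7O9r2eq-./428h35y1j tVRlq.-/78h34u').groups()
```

('1jK', 'vaB,@')

This matches the literal '1j', then optionally any character (captured); then 3 to 6 of a word character, then one or more of a non-word character (captured); then one or more of a digit, then the literal '8h3' (non-capturing group).
With `match`, the pattern is implicitly anchored at the beginning.
The match spans [0:12] → '1jKvaB,@48h3'.
Captured: group 1 = '1jK', group 2 = 'vaB,@'.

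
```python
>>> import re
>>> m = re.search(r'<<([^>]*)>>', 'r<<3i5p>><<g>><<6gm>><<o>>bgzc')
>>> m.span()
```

`re.search` tries every starting position until one works.
The match spans [1:9] → '<<3i5p>>'.
Captured: group 1 = '3i5p'.

(1, 9)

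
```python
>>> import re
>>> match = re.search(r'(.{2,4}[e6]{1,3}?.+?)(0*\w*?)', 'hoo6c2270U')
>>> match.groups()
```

('hoo6c', '')

The pattern matches 2 to 4 of any character, then 1 to 3 of one of [e6] (lazy), then one or more of any character (lazy) (captured); then zero or more of the literal '0', then zero or more of a word character (lazy) (captured).
Lazy quantifiers expand one character at a time until the remainder of the pattern can match.
`re.search` tries every starting position until one works.
The match spans [0:5] → 'hoo6c'.
Captured: group 1 = 'hoo6c', group 2 = ''.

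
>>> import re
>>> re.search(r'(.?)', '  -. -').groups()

The pattern matches optionally any character (captured).
Unlike `match`, `search` isn't anchored — it looks for the pattern anywhere in the string.
The match spans [0:1] → ' '.
Captured: group 1 = ' '.

(' ',)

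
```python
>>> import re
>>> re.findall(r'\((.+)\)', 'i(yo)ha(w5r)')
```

['yo)ha(w5r']

Scanning left to right: at [1:12] match '(yo)ha(w5r)', group 1 = 'yo)ha(w5r'.
One capturing group, so `findall` returns just the captured substring from the one match — 1 in all.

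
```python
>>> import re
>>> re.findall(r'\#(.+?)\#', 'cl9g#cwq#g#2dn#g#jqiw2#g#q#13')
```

['cwq', '2dn', 'jqiw2', 'q']

Because the quantifier is non-greedy, it stops expanding at the earliest point where the rest of the pattern can succeed.
Scanning left to right: at [4:9] match '#cwq#', group 1 = 'cwq'; at [10:15] match '#2dn#', group 1 = '2dn'; at [16:23] match '#jqiw2#', group 1 = 'jqiw2'; at [24:27] match '#q#', group 1 = 'q'.
`findall` collects group 1 from each match (4 total).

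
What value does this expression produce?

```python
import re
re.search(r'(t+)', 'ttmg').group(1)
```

'tt'

The match spans [0:2] → 'tt'.
Captured: group 1 = 'tt'.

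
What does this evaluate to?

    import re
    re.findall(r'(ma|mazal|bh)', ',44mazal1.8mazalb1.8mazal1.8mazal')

['ma', 'ma', 'ma', 'ma']

Branches in `(...|...)` are attempted left-to-right; the first branch that allows the whole pattern to succeed is taken.
Walking the string: at [3:5] match 'ma', group 1 = 'ma'; at [11:13] match 'ma', group 1 = 'ma'; at [20:22] match 'ma', group 1 = 'ma'; at [28:30] match 'ma', group 1 = 'ma'.
With a single group, `findall` returns only what that group captured — 4 items.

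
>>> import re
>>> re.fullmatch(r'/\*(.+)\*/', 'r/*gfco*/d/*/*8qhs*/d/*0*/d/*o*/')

None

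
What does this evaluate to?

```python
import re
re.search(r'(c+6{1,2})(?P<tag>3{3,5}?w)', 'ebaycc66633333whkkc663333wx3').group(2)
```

'3333w'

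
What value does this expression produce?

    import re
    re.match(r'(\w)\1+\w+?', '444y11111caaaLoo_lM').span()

`re.match` only tries the pattern at the start of the string.
The match spans [0:4] → '444y'.

(0, 4)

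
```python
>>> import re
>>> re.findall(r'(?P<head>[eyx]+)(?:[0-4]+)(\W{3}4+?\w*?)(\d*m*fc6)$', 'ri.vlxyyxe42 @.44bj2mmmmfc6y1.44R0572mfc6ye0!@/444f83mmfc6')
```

This matches one or more of one of [eyx] (captured as 'head'); then one or more of a character in [0-4] (non-capturing group); then exactly 3 of a non-word character, then one or more of a literal '4' (lazy), then zero or more of a word character (lazy) (captured); then zero or more of a digit, then zero or more of the literal 'm', then the literal 'fc6' (captured); then anchored at the end.
Lazy quantifiers expand one character at a time until the remainder of the pattern can match.
Walking the string: at [41:58] match 'ye0!@/444f83mmfc6', groups = ('ye', '!@/444f', '83mmfc6').
3 groups means the one result is a tuple of 3 captured strings — 1 here.

[('ye', '!@/444f', '83mmfc6')]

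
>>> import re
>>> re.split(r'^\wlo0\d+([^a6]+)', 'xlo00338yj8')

This matches anchored at the start of the string; then a word character, then the literal 'lo0', then one or more of a digit; then one or more of any character except [a6] (captured).
Matches to split on: at [0:11] → 'xlo00338yj8'.
`re.split` interleaves the captured-group text with the surrounding fragments.

['', 'yj8', '']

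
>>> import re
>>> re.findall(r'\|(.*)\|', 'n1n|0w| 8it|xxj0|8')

Walking the string: at [3:17] match '|0w| 8it|xxj0|', group 1 = '0w| 8it|xxj0'.
With a single group, `findall` returns only what that group captured — 1 item.

['0w| 8it|xxj0']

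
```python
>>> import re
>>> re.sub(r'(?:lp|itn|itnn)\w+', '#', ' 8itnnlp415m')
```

Matches: at [2:12] → 'itnnlp415m'.
Each match is replaced by '#'.

' 8#'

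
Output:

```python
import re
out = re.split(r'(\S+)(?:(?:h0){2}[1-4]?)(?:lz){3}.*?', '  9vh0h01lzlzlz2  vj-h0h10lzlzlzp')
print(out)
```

['  ', '9v', '2  vj-h0h10lzlzlzp']

This matches one or more of a non-whitespace character (captured); then the literal 'h0' repeated 2 times, then optionally a character in [1-4] (non-capturing group); then the literal 'lz' repeated 3 times, then zero or more of any character (lazy).
With the lazy modifier that quantifier settles for the fewest repetitions that let the rest of the pattern succeed (the atoms after it are unaffected and can still be greedy).
Matches to split on: at [2:15] → '9vh0h01lzlzlz'.
`re.split` interleaves the captured-group text with the surrounding fragments.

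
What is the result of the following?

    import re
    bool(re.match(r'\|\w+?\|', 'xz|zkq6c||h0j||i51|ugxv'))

False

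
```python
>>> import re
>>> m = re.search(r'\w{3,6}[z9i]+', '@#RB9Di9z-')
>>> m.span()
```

This matches 3 to 6 of a word character; then one or more of one of [z9i].
The match spans [2:9] → 'RB9Di9z'.

(2, 9)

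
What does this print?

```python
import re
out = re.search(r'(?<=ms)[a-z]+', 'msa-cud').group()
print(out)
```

a

Because the assertion is zero-width, the text it checks is not consumed and won't appear in the result.
`re.search` tries every starting position until one works.
The match spans [2:3] → 'a'.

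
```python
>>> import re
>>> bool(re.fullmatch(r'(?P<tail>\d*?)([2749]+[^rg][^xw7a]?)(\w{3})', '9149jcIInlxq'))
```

False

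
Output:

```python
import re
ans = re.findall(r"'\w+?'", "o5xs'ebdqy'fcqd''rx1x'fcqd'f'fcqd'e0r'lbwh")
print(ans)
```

["'ebdqy'", "'rx1x'", "'f'", "'e0r'"]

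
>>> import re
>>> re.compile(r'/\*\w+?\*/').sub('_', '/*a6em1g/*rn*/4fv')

'/*a6em1g_4fv'

Each match is replaced by '_'.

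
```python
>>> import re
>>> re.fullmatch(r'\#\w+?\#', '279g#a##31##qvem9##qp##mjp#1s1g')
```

None

`fullmatch` succeeds only if the pattern covers the string from start to end.
Here the string isn't matched end-to-end, so the call returns None.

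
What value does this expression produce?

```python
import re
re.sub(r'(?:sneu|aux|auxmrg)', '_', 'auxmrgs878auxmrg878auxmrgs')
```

'_mrgs878_mrg878_mrgs'

Branches in `(...|...)` are attempted left-to-right; the first branch that allows the whole pattern to succeed is taken.
Each match is replaced by '_'.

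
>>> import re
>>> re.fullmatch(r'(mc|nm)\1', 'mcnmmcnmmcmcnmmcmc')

None

A backreference is literal: `\1` must see the identical characters the first group matched.
For `fullmatch`, every character of the input must be accounted for by the pattern.
Here there's no way to consume every character, so the call returns None.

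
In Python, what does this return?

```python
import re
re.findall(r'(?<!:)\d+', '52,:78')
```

['52', '8']

A negative assertion filters positions out without eating any characters.
Since nothing is captured, `findall` lists the 2 matched substrings directly.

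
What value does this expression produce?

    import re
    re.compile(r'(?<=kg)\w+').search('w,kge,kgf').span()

The lookaround is zero-width — it requires the adjacent text to match without consuming it, so the asserted text isn't part of the match.
`re.search` scans for the first position where the pattern succeeds.
The match spans [4:5] → 'e'.

(4, 5)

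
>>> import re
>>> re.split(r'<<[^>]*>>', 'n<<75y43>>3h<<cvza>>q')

['n', '3h', 'q']

Matches to split on: at [1:10] → '<<75y43>>'; at [12:20] → '<<cvza>>'.
Splitting on the pattern gives 3 pieces.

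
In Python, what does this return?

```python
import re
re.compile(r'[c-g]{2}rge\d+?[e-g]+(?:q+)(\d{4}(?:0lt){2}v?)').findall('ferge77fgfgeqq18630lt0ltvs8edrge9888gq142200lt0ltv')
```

['18630lt0ltv']

This matches exactly 2 of a character in [c-g], then the literal 'rge', then one or more of a digit (lazy); then one or more of a character in [e-g]; then one or more of a literal 'q' (non-capturing group); then exactly 4 of a digit, then the literal '0lt' repeated 2 times, then optionally a literal 'v' (captured).
Scanning left to right: at [0:25] match 'ferge77fgfgeqq18630lt0ltv', group 1 = '18630lt0ltv'.
With a single group, `findall` returns only what that group captured — 1 item.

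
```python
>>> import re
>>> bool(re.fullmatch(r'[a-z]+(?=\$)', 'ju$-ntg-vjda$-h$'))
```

False

The `(?=…)`/`(?<=…)` assertion just peeks at neighbouring text; it doesn't advance the match position.
For `fullmatch`, every character of the input must be accounted for by the pattern.
Here the pattern can't cover the whole string, so the call returns None, and `bool(None)` is False.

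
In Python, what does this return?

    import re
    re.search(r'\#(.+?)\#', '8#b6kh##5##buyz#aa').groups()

('b6kh',)

A `+?`/`*?`/`{m,n}?` starts at its minimum and grows only as far as needed for what follows to match.
`search` walks the string left to right and returns the first match it finds.
The match spans [1:7] → '#b6kh#'.
Captured: group 1 = 'b6kh'.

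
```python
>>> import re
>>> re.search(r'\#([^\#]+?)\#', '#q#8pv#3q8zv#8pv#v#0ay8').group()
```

'#q#'

`search` walks the string left to right and returns the first match it finds.
The match spans [0:3] → '#q#'.
Captured: group 1 = 'q'.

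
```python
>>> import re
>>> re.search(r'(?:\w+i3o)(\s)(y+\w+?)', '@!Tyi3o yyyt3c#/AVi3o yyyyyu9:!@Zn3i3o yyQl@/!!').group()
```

'Tyi3o yyyt'

This matches one or more of a word character, then the literal 'i3o' (non-capturing group); then whitespace (captured); then one or more of the literal 'y', then one or more of a word character (lazy) (captured).
Unlike `match`, `search` isn't anchored — it looks for the pattern anywhere in the string.
The match spans [2:12] → 'Tyi3o yyyt'.
Captured: group 1 = ' ', group 2 = 'yyyt'.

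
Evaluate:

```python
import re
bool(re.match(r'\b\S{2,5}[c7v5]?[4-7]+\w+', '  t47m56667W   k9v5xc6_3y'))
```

False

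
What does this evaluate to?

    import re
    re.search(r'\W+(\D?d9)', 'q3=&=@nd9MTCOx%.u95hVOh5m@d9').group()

'=&=@nd9'

Pattern: one or more of a non-word character; then optionally a non-digit, then the literal 'd9' (captured).
`re.search` tries every starting position until one works.
The match spans [2:9] → '=&=@nd9'.
Captured: group 1 = 'nd9'.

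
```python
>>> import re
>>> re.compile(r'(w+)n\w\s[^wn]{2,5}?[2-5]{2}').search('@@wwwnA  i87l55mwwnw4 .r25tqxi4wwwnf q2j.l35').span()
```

This matches one or more of a literal 'w' (captured); then the literal 'n', then a word character; then whitespace, then 2 to 5 of any character except [wn] (lazy), then exactly 2 of a character in [2-5].
The match spans [2:15] → 'wwwnA  i87l55'.

(2, 15)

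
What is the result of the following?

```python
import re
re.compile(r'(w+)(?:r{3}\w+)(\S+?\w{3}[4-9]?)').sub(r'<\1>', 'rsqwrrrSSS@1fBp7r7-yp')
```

Pattern: one or more of a literal 'w' (captured); then exactly 3 of a literal 'r', then one or more of a word character (non-capturing group); then one or more of a non-whitespace character (lazy), then exactly 3 of a word character, then optionally a character in [4-9] (captured).
Matches: at [3:14] → 'wrrrSSS@1fB'.
The replacement refers to a captured group, so each match is rewritten using its own captured text.

'rsq<w>p7r7-yp'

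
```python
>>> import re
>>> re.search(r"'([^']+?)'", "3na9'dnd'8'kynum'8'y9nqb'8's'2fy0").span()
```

(4, 9)

The match spans [4:9] → "'dnd'".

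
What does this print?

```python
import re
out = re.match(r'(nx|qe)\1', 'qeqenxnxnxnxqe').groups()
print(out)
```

`\1` has to match the exact text group 1 already captured.
`re.match` won't scan ahead — the pattern has to work from the very first character.
The match spans [0:4] → 'qeqe'.
Captured: group 1 = 'qe'.

('qe',)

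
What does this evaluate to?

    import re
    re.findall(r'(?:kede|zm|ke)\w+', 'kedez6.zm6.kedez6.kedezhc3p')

['kedez6', 'zm6', 'kedez6', 'kedezhc3p']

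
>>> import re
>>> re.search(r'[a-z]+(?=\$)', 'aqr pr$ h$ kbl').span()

The positive lookaround only admits positions where the adjacent text matches; those characters stay outside the span.
`re.search` scans for the first position where the pattern succeeds.
The match spans [4:6] → 'pr'.

(4, 6)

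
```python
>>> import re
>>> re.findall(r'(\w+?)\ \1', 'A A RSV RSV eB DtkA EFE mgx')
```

['A', 'RSV']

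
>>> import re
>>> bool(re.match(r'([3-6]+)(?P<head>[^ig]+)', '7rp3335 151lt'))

False

Pattern: one or more of a character in [3-6] (captured); then one or more of any character except [ig] (captured as 'head').
`match` is anchored at position 0; if the pattern doesn't fit there, it returns None.
Here the pattern fails at index 0, so the call returns None, and `bool(None)` is False.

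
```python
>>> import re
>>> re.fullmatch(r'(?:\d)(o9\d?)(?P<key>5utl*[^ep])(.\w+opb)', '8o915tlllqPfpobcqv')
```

The pattern matches a digit (non-capturing group); then the literal 'o9', then optionally a digit (captured); then the literal '5ut', then zero or more of the literal 'l', then any character except [ep] (captured as 'key'); then any character, then one or more of a word character, then the literal 'opb' (captured).
`fullmatch` succeeds only if the pattern covers the string from start to end.
Here there's no way to consume every character, so the call returns None.

None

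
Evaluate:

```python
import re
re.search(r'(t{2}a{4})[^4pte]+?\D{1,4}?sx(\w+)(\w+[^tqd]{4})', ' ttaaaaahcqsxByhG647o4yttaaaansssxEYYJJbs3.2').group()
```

'ttaaaaahcqsxByhG647o4yttaaaansssxEYYJJbs3.2'

The pattern matches exactly 2 of a literal 't', then exactly 4 of the literal 'a' (captured); then one or more of any character except [4pte] (lazy), then 1 to 4 of a non-digit (lazy), then the literal 'sx'; then one or more of a word character (captured); then one or more of a word character, then exactly 4 of any character except [tqd] (captured).
`re.search` scans for the first position where the pattern succeeds.
The match spans [1:44] → 'ttaaaaahcqsxByhG647o4yttaaaansssxEYYJJbs3.2'.
Captured: group 1 = 'ttaaaa', group 2 = 'ByhG647o4yttaaaansssxEYYJJ', group 3 = 'bs3.2'.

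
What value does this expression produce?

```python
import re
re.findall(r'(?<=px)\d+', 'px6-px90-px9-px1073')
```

['6', '90', '9', '1073']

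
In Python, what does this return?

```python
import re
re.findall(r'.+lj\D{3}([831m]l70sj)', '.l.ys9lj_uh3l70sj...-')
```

['3l70sj']

The pattern matches one or more of any character, then the literal 'lj', then exactly 3 of a non-digit; then one of [831m], then the literal 'l70', then the literal 'sj' (captured).
Scanning left to right: at [0:17] match '.l.ys9lj_uh3l70sj', group 1 = '3l70sj'.
`findall` collects group 1 from the one match (1 total).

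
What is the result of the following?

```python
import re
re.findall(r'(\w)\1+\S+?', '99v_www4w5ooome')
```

['9', 'w', 'o']

`\1` has to match the exact text group 1 already captured.
With a single group, `findall` returns only what that group captured — 3 items.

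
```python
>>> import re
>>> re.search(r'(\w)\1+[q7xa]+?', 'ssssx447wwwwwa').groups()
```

('s',)

The match spans [0:5] → 'ssssx'.
Captured: group 1 = 's'.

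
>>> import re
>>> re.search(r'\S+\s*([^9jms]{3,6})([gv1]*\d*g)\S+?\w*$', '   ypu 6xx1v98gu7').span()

The pattern matches one or more of a non-whitespace character, then zero or more of whitespace; then 3 to 6 of any character except [9jms] (captured); then zero or more of one of [gv1], then zero or more of a digit, then a literal 'g' (captured); then one or more of a non-whitespace character (lazy), then zero or more of a word character; then anchored at the end.
`re.search` tries every starting position until one works.
The match spans [3:17] → 'ypu 6xx1v98gu7'.
Captured: group 1 = '6xx1v', group 2 = '98g'.

(3, 17)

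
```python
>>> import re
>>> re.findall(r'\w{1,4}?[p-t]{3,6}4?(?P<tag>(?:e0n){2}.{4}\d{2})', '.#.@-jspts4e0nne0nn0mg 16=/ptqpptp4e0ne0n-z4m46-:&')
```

['e0ne0n-z4m46']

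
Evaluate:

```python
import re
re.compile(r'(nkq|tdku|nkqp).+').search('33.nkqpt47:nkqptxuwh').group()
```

'nkqpt47:nkqptxuwh'

`search` walks the string left to right and returns the first match it finds.
The match spans [3:20] → 'nkqpt47:nkqptxuwh'.
Captured: group 1 = 'nkq'.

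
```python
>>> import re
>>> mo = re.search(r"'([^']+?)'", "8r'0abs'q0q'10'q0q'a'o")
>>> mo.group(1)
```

Unlike `match`, `search` isn't anchored — it looks for the pattern anywhere in the string.
The match spans [2:8] → "'0abs'".
Captured: group 1 = '0abs'.

'0abs'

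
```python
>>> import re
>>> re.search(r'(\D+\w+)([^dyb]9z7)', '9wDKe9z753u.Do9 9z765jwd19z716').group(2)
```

The match spans [1:8] → 'wDKe9z7'.
Captured: group 1 = 'wDK', group 2 = 'e9z7'.

'e9z7'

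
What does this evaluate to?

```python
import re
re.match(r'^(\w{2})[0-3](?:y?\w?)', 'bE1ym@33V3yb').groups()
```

('bE',)

Pattern: anchored at the start of the string; then exactly 2 of a word character (captured); then a character in [0-3]; then optionally a literal 'y', then optionally a word character (non-capturing group).
`re.match` won't scan ahead — the pattern has to work from the very first character.
The match spans [0:5] → 'bE1ym'.
Captured: group 1 = 'bE'.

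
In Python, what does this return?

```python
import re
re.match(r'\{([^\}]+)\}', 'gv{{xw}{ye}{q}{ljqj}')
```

None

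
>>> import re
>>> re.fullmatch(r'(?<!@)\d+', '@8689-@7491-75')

None

`fullmatch` succeeds only if the pattern covers the string from start to end.
Here the string isn't matched end-to-end, so the call returns None.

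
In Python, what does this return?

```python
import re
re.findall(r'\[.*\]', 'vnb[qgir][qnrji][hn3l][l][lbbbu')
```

['[qgir][qnrji][hn3l][l]']

No capturing groups, so `findall` returns the 1 full match string.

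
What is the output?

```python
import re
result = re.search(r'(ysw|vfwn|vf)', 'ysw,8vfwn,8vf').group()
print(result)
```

ysw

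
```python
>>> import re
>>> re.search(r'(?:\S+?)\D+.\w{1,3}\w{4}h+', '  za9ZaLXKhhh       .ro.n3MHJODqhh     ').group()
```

'za9ZaLXKhhh'

Pattern: one or more of a non-whitespace character (lazy) (non-capturing group); then one or more of a non-digit, then any character, then 1 to 3 of a word character; then exactly 4 of a word character, then one or more of a literal 'h'.
Because the quantifier is non-greedy, it stops expanding at the earliest point where the rest of the pattern can succeed.
`re.search` scans for the first position where the pattern succeeds.
The match spans [2:13] → 'za9ZaLXKhhh'.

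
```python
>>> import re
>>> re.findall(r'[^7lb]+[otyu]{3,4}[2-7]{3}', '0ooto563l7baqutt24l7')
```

Pattern: one or more of any character except [7lb]; then 3 to 4 of one of [otyu], then exactly 3 of a character in [2-7].
Walking the string: at [0:8] → '0ooto563'.
Since nothing is captured, `findall` lists the 1 matched substring directly.

['0ooto563']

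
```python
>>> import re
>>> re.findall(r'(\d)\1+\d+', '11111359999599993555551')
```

['1']

`\1` is not a pattern — it's the concrete string captured by group 1, re-applied verbatim.
With a single group, `findall` returns only what that group captured — 1 item.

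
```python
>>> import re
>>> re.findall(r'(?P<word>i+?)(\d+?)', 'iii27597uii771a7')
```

[('iii', '2'), ('ii', '7')]

This matches one or more of a literal 'i' (lazy) (captured as 'word'); then one or more of a digit (lazy) (captured).
The `?` after the quantifier makes it lazy — it takes as little as possible before letting the rest of the pattern try.
Matches: at [0:4] match 'iii2', groups = ('iii', '2'); at [9:12] match 'ii7', groups = ('ii', '7').
`findall` packs the 2 group values into a tuple for every match.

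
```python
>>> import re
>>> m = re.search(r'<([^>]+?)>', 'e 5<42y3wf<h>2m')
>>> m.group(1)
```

'42y3wf<h'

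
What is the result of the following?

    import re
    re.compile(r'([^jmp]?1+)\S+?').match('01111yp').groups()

('01111',)

The pattern matches optionally any character except [jmp], then one or more of the literal '1' (captured); then one or more of a non-whitespace character (lazy).
Because the quantifier is non-greedy, it stops expanding at the earliest point where the rest of the pattern can succeed.
`match` is anchored at position 0; if the pattern doesn't fit there, it returns None.
The match spans [0:6] → '01111y'.
Captured: group 1 = '01111'.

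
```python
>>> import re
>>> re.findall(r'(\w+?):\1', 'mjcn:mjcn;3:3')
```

A backreference is literal: `\1` must see the identical characters the first group matched.
Scanning left to right: at [0:9] match 'mjcn:mjcn', group 1 = 'mjcn'; at [10:13] match '3:3', group 1 = '3'.
One capturing group, so `findall` returns just the captured substring from each match — 2 in all.

['mjcn', '3']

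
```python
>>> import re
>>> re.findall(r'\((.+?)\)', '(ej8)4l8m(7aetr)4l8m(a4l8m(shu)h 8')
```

['ej8', '7aetr', 'a4l8m(shu']

Scanning left to right: at [0:5] match '(ej8)', group 1 = 'ej8'; at [9:16] match '(7aetr)', group 1 = '7aetr'; at [20:31] match '(a4l8m(shu)', group 1 = 'a4l8m(shu'.
Because there's exactly one group, `findall` drops the full match and keeps group 1 from each hit.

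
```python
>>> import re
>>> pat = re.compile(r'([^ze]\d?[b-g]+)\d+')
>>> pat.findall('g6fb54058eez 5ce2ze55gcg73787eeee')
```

['g6fb', ' 5ce', '55gcg']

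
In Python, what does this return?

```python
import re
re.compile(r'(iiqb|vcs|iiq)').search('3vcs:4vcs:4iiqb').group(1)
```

The match spans [1:4] → 'vcs'.
Captured: group 1 = 'vcs'.

'vcs'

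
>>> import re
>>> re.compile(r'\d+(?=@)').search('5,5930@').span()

The positive lookaround only admits positions where the adjacent text matches; those characters stay outside the span.
The match spans [2:6] → '5930'.

(2, 6)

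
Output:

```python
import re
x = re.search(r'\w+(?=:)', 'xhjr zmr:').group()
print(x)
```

Because the assertion is zero-width, the text it checks is not consumed and won't appear in the result.
`search` walks the string left to right and returns the first match it finds.
The match spans [5:8] → 'zmr'.

zmr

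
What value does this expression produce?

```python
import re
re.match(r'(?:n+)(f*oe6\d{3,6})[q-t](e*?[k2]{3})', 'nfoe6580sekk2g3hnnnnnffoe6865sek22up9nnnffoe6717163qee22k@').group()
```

The pattern matches one or more of a literal 'n' (non-capturing group); then zero or more of a literal 'f', then the literal 'oe6', then 3 to 6 of a digit (captured); then a character in [q-t]; then zero or more of a literal 'e' (lazy), then exactly 3 of one of [k2] (captured).
`re.match` won't scan ahead — the pattern has to work from the very first character.
The match spans [0:13] → 'nfoe6580sekk2'.
Captured: group 1 = 'foe6580', group 2 = 'ekk2'.

'nfoe6580sekk2'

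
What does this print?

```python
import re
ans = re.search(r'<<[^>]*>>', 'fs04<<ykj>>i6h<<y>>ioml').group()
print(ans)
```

The match spans [4:11] → '<<ykj>>'.

<<ykj>>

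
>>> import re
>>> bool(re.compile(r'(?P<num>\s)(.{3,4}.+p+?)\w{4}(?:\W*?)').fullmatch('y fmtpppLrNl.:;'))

False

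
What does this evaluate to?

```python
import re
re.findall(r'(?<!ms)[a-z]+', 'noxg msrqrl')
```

The negative lookahead/lookbehind blocks any match where the forbidden context is present.
Walking the string: at [0:4] → 'noxg'; at [5:11] → 'msrqrl'.
No capturing groups, so `findall` returns the 2 full match strings.

['noxg', 'msrqrl']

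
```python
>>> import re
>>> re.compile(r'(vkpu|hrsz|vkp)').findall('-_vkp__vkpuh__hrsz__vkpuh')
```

['vkp', 'vkpu', 'hrsz', 'vkpu']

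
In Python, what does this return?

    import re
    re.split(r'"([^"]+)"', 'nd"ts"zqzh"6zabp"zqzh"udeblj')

Matches to split on: at [2:6] → '"ts"'; at [10:17] → '"6zabp"'.
With a capturing group present, the delimiter's captured portion is kept in the result list.

['nd', 'ts', 'zqzh', '6zabp', 'zqzh"udeblj']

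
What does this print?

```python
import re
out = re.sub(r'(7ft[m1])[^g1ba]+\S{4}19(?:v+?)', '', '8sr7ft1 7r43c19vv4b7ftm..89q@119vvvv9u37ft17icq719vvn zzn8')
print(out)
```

Because the quantifier is non-greedy, it stops expanding at the earliest point where the rest of the pattern can succeed.
Each match is replaced by ''.

8srv4bvvv9u3vn zzn8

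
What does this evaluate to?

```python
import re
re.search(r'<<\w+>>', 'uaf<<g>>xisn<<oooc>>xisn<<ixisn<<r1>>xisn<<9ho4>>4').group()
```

The match spans [3:8] → '<<g>>'.

'<<g>>'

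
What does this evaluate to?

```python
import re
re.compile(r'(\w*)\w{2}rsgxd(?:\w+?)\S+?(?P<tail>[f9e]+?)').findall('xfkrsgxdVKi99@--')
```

This matches zero or more of a word character (captured); then exactly 2 of a word character, then the literal 'rsg', then the literal 'xd'; then one or more of a word character (lazy) (non-capturing group); then one or more of a non-whitespace character (lazy); then one or more of one of [f9e] (lazy) (captured as 'tail').
Scanning left to right: at [0:12] match 'xfkrsgxdVKi9', groups = ('x', '9').
With 2 capturing groups, `findall` returns a 2-tuple per match.

[('x', '9')]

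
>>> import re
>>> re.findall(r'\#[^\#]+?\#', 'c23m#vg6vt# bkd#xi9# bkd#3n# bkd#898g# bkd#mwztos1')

['#vg6vt#', '#xi9#', '#3n#', '#898g#']

Walking the string: at [4:11] → '#vg6vt#'; at [15:20] → '#xi9#'; at [24:28] → '#3n#'; at [32:38] → '#898g#'.
`findall` yields the raw match text (4 of them) because the pattern has no groups.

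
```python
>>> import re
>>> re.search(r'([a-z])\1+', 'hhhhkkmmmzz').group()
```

A backreference is literal: `\1` must see the identical characters the first group matched.
`re.search` tries every starting position until one works.
The match spans [0:4] → 'hhhh'.
Captured: group 1 = 'h'.

'hhhh'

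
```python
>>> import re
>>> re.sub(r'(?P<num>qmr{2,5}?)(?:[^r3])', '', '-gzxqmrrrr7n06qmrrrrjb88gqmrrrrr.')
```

'-gzxn06b88g'

This matches the literal 'qm', then 2 to 5 of the literal 'r' (lazy) (captured as 'num'); then any character except [r3] (non-capturing group).
Each match is replaced by ''.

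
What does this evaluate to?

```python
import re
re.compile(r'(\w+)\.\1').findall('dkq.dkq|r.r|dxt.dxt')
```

['dkq', 'r', 'dxt']

After group 1 captures some text, `\1` only succeeds where that same text appears again.
`findall` collects group 1 from each match (3 total).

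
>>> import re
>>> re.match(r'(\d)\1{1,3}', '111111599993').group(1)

The backreference `\1` re-matches whatever the first group consumed, character for character.
`re.match` won't scan ahead — the pattern has to work from the very first character.
The match spans [0:4] → '1111'.
Captured: group 1 = '1'.

'1'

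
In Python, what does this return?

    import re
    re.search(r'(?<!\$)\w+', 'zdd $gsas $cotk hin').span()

The negative lookahead/lookbehind blocks any match where the forbidden context is present.
The match spans [0:3] → 'zdd'.

(0, 3)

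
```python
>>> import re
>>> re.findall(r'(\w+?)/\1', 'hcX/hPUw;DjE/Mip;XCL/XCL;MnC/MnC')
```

['XCL', 'MnC']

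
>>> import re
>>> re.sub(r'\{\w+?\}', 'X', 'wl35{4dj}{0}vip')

Every occurrence is swapped for 'X'.

'wl35XXvip'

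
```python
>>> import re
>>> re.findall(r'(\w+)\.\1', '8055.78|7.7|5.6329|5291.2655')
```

A backreference is literal: `\1` must see the identical characters the first group matched.
Scanning left to right: at [8:11] match '7.7', group 1 = '7'.
With a single group, `findall` returns only what that group captured — 1 item.

['7']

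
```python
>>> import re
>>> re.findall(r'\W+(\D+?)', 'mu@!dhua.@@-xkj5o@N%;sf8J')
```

With the lazy modifier that quantifier settles for the fewest repetitions that let the rest of the pattern succeed (the atoms after it are unaffected and can still be greedy).
Because there's exactly one group, `findall` drops the full match and keeps group 1 from each hit.

['d', 'x', 'N', 's']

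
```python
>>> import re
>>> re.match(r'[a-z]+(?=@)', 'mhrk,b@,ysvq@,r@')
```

None

`re.match` won't scan ahead — the pattern has to work from the very first character.
Here the string doesn't start with a match, so the call returns None.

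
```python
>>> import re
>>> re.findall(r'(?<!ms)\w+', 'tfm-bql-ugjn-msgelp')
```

Because the assertion is negative and zero-width, positions next to the forbidden text are skipped.
Matches: at [0:3] → 'tfm'; at [4:7] → 'bql'; at [8:12] → 'ugjn'; at [13:19] → 'msgelp'.
`findall` yields the raw match text (4 of them) because the pattern has no groups.

['tfm', 'bql', 'ugjn', 'msgelp']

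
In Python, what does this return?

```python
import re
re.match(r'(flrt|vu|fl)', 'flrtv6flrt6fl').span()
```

(0, 4)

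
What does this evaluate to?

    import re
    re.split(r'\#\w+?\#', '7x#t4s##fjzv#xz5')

The string is cut at each match, leaving 3 pieces.

['7x', '', 'xz5']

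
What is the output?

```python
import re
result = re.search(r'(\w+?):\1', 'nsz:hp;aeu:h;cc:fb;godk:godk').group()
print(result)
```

After group 1 captures some text, `\1` only succeeds where that same text appears again.
The match spans [19:28] → 'godk:godk'.

godk:godk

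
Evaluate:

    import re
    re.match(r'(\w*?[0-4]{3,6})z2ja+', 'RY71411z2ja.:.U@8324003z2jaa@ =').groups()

('RY71411',)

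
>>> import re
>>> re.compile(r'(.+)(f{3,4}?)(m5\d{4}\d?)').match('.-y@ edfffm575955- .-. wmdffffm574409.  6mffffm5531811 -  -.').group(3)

'm553181'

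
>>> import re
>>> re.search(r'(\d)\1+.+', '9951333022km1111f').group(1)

A backreference is literal: `\1` must see the identical characters the first group matched.
`search` walks the string left to right and returns the first match it finds.
The match spans [0:17] → '9951333022km1111f'.
Captured: group 1 = '9'.

'9'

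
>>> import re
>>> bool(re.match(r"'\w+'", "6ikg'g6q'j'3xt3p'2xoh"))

False

`match` is anchored at position 0; if the pattern doesn't fit there, it returns None.
Here the string doesn't start with a match, so the call returns None, and `bool(None)` is False.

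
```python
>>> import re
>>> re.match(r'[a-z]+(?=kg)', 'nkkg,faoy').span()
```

`re.match` won't scan ahead — the pattern has to work from the very first character.
The match spans [0:2] → 'nk'.

(0, 2)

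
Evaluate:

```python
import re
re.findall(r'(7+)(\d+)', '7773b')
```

[('777', '3')]

This matches one or more of a literal '7' (captured); then one or more of a digit (captured).
Scanning left to right: at [0:4] match '7773', groups = ('777', '3').
Multiple groups make `findall` return tuples — one 2-tuple for the one match.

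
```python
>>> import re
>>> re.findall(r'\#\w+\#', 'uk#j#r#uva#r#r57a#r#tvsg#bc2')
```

['#j#', '#uva#', '#r57a#', '#tvsg#']

Matches: at [2:5] → '#j#'; at [6:11] → '#uva#'; at [12:18] → '#r57a#'; at [19:25] → '#tvsg#'.
With no groups in the pattern, `findall` gives back each whole match — 4 here.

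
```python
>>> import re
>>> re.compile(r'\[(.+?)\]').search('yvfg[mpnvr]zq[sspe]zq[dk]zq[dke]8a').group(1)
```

The match spans [4:11] → '[mpnvr]'.
Captured: group 1 = 'mpnvr'.

'mpnvr'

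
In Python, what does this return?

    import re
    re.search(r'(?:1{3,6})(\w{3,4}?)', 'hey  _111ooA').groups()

The match spans [6:12] → '111ooA'.
Captured: group 1 = 'ooA'.

('ooA',)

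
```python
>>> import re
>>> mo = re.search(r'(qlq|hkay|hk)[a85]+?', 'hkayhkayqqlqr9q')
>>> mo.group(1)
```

`search` walks the string left to right and returns the first match it finds.
The match spans [0:3] → 'hka'.
Captured: group 1 = 'hk'.

'hk'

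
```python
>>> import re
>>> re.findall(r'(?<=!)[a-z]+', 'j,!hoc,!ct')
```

['hoc', 'ct']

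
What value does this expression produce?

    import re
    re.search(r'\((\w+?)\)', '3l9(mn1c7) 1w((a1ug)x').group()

'(mn1c7)'

The match spans [3:10] → '(mn1c7)'.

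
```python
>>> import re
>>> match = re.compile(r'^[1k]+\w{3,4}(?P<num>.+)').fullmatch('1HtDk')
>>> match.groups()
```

('k',)

The match spans [0:5] → '1HtDk'.
Captured: group 1 = 'k'.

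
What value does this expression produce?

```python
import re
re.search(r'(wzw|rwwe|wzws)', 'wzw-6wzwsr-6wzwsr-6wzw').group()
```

'wzw'

`re.search` scans for the first position where the pattern succeeds.
The match spans [0:3] → 'wzw'.
Captured: group 1 = 'wzw'.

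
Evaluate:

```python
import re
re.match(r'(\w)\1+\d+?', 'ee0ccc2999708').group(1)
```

'e'

The match spans [0:3] → 'ee0'.
Captured: group 1 = 'e'.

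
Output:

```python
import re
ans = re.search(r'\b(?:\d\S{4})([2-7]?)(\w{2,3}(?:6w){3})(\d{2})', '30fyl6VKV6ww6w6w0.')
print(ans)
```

None

This matches a word boundary (`\b`, zero-width); then a digit, then exactly 4 of a non-whitespace character (non-capturing group); then optionally a character in [2-7] (captured); then 2 to 3 of a word character, then the literal '6w' repeated 3 times (captured); then exactly 2 of a digit (captured).
`re.search` tries every starting position until one works.
Here no position works, so the call returns None.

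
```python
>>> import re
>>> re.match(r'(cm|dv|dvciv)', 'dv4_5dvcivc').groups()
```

('dv',)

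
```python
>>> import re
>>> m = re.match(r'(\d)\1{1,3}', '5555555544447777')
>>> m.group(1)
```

'5'

The backreference `\1` re-matches whatever the first group consumed, character for character.
`re.match` only tries the pattern at the start of the string.
The match spans [0:4] → '5555'.
Captured: group 1 = '5'.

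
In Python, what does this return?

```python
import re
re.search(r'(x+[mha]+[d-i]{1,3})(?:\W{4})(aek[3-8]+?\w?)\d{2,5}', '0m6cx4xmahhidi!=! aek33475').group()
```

'xmahhidi!=! aek33475'

This matches one or more of the literal 'x', then one or more of one of [mha], then 1 to 3 of a character in [d-i] (captured); then exactly 4 of a non-word character (non-capturing group); then the literal 'aek', then one or more of a character in [3-8] (lazy), then optionally a word character (captured); then 2 to 5 of a digit.
The match spans [6:26] → 'xmahhidi!=! aek33475'.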